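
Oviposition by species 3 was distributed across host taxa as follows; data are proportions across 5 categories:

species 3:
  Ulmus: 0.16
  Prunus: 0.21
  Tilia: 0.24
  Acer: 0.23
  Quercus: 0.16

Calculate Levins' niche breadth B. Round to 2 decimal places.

4.86

Σpᵢ² = 0.16² + 0.21² + 0.24² + 0.23² + 0.16² = 0.0256 + 0.0441 + 0.0576 + 0.0529 + 0.0256 = 0.2058
B = 1 / 0.2058 = 4.8591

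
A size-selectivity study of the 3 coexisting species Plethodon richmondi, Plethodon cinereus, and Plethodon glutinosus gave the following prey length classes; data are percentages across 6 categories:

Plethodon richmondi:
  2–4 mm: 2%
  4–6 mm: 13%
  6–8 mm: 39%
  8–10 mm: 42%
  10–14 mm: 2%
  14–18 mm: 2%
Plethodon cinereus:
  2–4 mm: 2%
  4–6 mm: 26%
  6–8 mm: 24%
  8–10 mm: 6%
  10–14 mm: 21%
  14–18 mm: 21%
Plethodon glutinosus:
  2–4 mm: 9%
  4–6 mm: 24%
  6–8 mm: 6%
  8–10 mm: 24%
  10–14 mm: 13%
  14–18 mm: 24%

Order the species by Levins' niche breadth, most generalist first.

Plethodon glutinosus > Plethodon cinereus > Plethodon richmondi

Convert percentages to proportions (divide by 100).
Σp_richᵢ² = 0.02² + 0.13² + 0.39² + 0.42² + 0.02² + 0.02² = 0.0004 + 0.0169 + 0.1521 + 0.1764 + 0.0004 + 0.0004 = 0.3466
B_rich = 1 / 0.3466 = 2.8852
Σp_cineᵢ² = 0.02² + 0.26² + 0.24² + 0.06² + 0.21² + 0.21² = 0.0004 + 0.0676 + 0.0576 + 0.0036 + 0.0441 + 0.0441 = 0.2174
B_cine = 1 / 0.2174 = 4.5998
Σp_glutᵢ² = 0.09² + 0.24² + 0.06² + 0.24² + 0.13² + 0.24² = 0.0081 + 0.0576 + 0.0036 + 0.0576 + 0.0169 + 0.0576 = 0.2014
B_glut = 1 / 0.2014 = 4.9652
Ranking by B (broadest → narrowest): Plethodon glutinosus (4.97) > Plethodon cinereus (4.60) > Plethodon richmondi (2.89)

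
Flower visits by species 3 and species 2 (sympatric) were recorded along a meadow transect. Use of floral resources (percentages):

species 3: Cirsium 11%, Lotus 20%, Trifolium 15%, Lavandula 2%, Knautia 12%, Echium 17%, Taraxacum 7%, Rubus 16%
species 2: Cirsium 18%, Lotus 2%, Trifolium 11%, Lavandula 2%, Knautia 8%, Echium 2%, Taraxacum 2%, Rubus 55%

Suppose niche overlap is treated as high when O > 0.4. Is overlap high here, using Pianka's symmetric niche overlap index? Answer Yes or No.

Convert percentages to proportions (divide by 100).
Σ p₁ᵢp₂ᵢ = 0.0198 + 0.0040 + 0.0165 + 0.0004 + 0.0096 + 0.0034 + 0.0014 + 0.0880 = 0.1431
Σp_1ᵢ² = 0.11² + 0.20² + 0.15² + 0.02² + 0.12² + 0.17² + 0.07² + 0.16² = 0.0121 + 0.0400 + 0.0225 + 0.0004 + 0.0144 + 0.0289 + 0.0049 + 0.0256 = 0.1488
Σp_2ᵢ² = 0.18² + 0.02² + 0.11² + 0.02² + 0.08² + 0.02² + 0.02² + 0.55² = 0.0324 + 0.0004 + 0.0121 + 0.0004 + 0.0064 + 0.0004 + 0.0004 + 0.3025 = 0.3550
O = 0.1431 / √(0.1488 × 0.3550) = 0.1431 / 0.22983 = 0.6226
O = 0.6226 > 0.4 → Yes.

Yes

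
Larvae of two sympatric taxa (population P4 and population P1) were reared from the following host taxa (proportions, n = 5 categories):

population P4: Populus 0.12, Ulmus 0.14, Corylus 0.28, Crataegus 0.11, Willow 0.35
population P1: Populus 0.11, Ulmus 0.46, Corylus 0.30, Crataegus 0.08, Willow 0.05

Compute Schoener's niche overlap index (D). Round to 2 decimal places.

0.66

Σ|p₁ᵢ − p₂ᵢ| = 0.01 + 0.32 + 0.02 + 0.03 + 0.30 = 0.68
D = 1 − ½ × 0.68 = 1 − 0.340 = 0.6600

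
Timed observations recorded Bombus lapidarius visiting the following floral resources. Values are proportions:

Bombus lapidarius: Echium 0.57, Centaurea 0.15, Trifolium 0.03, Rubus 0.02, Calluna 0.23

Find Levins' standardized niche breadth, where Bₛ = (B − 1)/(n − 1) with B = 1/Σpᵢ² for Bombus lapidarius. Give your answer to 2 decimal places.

0.37

Σpᵢ² = 0.57² + 0.15² + 0.03² + 0.02² + 0.23² = 0.3249 + 0.0225 + 0.0009 + 0.0004 + 0.0529 = 0.4016
B = 1 / 0.4016 = 2.4900
Bₛ = (B − 1)/(n − 1) = (2.4900 − 1)/(5 − 1) = 1.4900/4 = 0.3725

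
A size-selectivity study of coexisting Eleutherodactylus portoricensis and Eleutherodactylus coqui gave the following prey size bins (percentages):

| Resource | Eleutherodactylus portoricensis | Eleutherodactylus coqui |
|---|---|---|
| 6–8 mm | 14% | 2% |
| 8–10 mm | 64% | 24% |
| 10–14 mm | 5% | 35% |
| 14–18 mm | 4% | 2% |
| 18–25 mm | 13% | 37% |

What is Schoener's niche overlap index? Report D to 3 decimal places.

0.460

Convert percentages to proportions (divide by 100).
Σ|p₁ᵢ − p₂ᵢ| = 0.12 + 0.40 + 0.30 + 0.02 + 0.24 = 1.08
D = 1 − ½ × 1.08 = 1 − 0.540 = 0.46000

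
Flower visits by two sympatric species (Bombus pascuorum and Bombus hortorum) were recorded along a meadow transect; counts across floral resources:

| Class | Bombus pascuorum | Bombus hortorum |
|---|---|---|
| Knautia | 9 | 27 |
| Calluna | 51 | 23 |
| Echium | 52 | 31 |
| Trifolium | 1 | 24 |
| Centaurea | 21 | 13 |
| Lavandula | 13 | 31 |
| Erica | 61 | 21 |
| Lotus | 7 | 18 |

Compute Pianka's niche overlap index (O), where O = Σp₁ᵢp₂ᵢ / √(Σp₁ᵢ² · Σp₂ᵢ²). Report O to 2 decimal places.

Proportions for Bombus pascuorum (n=215): 9/215=0.0419, 51/215=0.2372, 52/215=0.2419, 1/215=0.0047, 21/215=0.0977, 13/215=0.0605, 61/215=0.2837, 7/215=0.0326
Proportions for Bombus hortorum (n=188): 27/188=0.1436, 23/188=0.1223, 31/188=0.1649, 24/188=0.1277, 13/188=0.0691, 31/188=0.1649, 21/188=0.1117, 18/188=0.0957
Σ p₁ᵢp₂ᵢ = 0.006017 + 0.029010 + 0.039889 + 0.000600 + 0.006751 + 0.009976 + 0.031689 + 0.003120 = 0.127052
Σp_1ᵢ² = 0.0419² + 0.2372² + 0.2419² + 0.0047² + 0.0977² + 0.0605² + 0.2837² + 0.0326² = 0.001756 + 0.056264 + 0.058516 + 0.000022 + 0.009545 + 0.003660 + 0.080486 + 0.001063 = 0.211312
Σp_2ᵢ² = 0.1436² + 0.1223² + 0.1649² + 0.1277² + 0.0691² + 0.1649² + 0.1117² + 0.0957² = 0.020621 + 0.014957 + 0.027192 + 0.016307 + 0.004775 + 0.027192 + 0.012477 + 0.009158 = 0.132679
O = 0.127052 / √(0.211312 × 0.132679) = 0.127052 / 0.1674415 = 0.7588

0.76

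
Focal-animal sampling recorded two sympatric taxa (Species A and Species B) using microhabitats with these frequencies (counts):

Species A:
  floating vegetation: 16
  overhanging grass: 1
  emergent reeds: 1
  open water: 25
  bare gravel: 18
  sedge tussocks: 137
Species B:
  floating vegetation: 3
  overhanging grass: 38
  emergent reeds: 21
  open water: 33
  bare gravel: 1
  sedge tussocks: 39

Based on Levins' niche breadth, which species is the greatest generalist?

Proportions for Species A (n=198): 16/198=0.0808, 1/198=0.0051, 1/198=0.0051, 25/198=0.1263, 18/198=0.0909, 137/198=0.6919
Proportions for Species B (n=135): 3/135=0.0222, 38/135=0.2815, 21/135=0.1556, 33/135=0.2444, 1/135=0.0074, 39/135=0.2889
Σp_Aᵢ² = 0.0808² + 0.0051² + 0.0051² + 0.1263² + 0.0909² + 0.6919² = 0.006529 + 0.000026 + 0.000026 + 0.015952 + 0.008263 + 0.478726 = 0.509522
B_A = 1 / 0.509522 = 1.9626
Σp_Bᵢ² = 0.0222² + 0.2815² + 0.1556² + 0.2444² + 0.0074² + 0.2889² = 0.000493 + 0.079242 + 0.024211 + 0.059731 + 0.000055 + 0.083463 = 0.247195
B_B = 1 / 0.247195 = 4.0454
Highest B → broadest niche (most generalist): Species B (B = 4.05).

Species B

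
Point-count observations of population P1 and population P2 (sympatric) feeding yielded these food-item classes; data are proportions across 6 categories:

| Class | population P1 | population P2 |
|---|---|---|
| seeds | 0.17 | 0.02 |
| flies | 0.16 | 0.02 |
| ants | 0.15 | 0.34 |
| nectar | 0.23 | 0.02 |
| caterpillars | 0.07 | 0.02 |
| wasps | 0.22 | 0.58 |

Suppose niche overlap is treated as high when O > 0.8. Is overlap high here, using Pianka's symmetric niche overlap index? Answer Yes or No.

Σ p₁ᵢp₂ᵢ = 0.0034 + 0.0032 + 0.0510 + 0.0046 + 0.0014 + 0.1276 = 0.1912
Σp_1ᵢ² = 0.17² + 0.16² + 0.15² + 0.23² + 0.07² + 0.22² = 0.0289 + 0.0256 + 0.0225 + 0.0529 + 0.0049 + 0.0484 = 0.1832
Σp_2ᵢ² = 0.02² + 0.02² + 0.34² + 0.02² + 0.02² + 0.58² = 0.0004 + 0.0004 + 0.1156 + 0.0004 + 0.0004 + 0.3364 = 0.4536
O = 0.1912 / √(0.1832 × 0.4536) = 0.1912 / 0.28827 = 0.6633
O = 0.6633 < 0.8 → No.

No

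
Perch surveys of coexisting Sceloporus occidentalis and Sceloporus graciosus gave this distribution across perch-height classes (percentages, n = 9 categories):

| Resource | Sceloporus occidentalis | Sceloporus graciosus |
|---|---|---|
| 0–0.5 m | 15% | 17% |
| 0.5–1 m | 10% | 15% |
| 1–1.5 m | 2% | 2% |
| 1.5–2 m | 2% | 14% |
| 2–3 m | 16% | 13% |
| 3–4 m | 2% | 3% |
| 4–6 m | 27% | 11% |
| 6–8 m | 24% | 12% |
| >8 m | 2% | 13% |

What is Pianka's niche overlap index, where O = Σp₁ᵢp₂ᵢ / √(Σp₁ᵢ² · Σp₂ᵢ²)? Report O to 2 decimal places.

0.79

Convert percentages to proportions (divide by 100).
Σ p₁ᵢp₂ᵢ = 0.0255 + 0.0150 + 0.0004 + 0.0028 + 0.0208 + 0.0006 + 0.0297 + 0.0288 + 0.0026 = 0.1262
Σp_1ᵢ² = 0.15² + 0.10² + 0.02² + 0.02² + 0.16² + 0.02² + 0.27² + 0.24² + 0.02² = 0.0225 + 0.0100 + 0.0004 + 0.0004 + 0.0256 + 0.0004 + 0.0729 + 0.0576 + 0.0004 = 0.1902
Σp_2ᵢ² = 0.17² + 0.15² + 0.02² + 0.14² + 0.13² + 0.03² + 0.11² + 0.12² + 0.13² = 0.0289 + 0.0225 + 0.0004 + 0.0196 + 0.0169 + 0.0009 + 0.0121 + 0.0144 + 0.0169 = 0.1326
O = 0.1262 / √(0.1902 × 0.1326) = 0.1262 / 0.15881 = 0.7947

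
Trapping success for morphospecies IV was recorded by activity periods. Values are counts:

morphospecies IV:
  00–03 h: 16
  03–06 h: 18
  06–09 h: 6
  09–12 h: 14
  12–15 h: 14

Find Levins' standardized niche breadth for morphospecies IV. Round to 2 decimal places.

0.90

Proportions for morphospecies IV (n=68): 16/68=0.2353, 18/68=0.2647, 6/68=0.0882, 14/68=0.2059, 14/68=0.2059
Σpᵢ² = 0.2353² + 0.2647² + 0.0882² + 0.2059² + 0.2059² = 0.055366 + 0.070066 + 0.007779 + 0.042395 + 0.042395 = 0.218001
B = 1 / 0.218001 = 4.5871
Bₛ = (B − 1)/(n − 1) = (4.5871 − 1)/(5 − 1) = 3.5871/4 = 0.8968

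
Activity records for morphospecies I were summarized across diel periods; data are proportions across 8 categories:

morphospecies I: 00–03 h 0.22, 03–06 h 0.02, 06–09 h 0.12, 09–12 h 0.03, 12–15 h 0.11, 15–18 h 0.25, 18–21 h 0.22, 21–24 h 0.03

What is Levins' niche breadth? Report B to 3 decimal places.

Σpᵢ² = 0.22² + 0.02² + 0.12² + 0.03² + 0.11² + 0.25² + 0.22² + 0.03² = 0.0484 + 0.0004 + 0.0144 + 0.0009 + 0.0121 + 0.0625 + 0.0484 + 0.0009 = 0.1880
B = 1 / 0.1880 = 5.31915

5.319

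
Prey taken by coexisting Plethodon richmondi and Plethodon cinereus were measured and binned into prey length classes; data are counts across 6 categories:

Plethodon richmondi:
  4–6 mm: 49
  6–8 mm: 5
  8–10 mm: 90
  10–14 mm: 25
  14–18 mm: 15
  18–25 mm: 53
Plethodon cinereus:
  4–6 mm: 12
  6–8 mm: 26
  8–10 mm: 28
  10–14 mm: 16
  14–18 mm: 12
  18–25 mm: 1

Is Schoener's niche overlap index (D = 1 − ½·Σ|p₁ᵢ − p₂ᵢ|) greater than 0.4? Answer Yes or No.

Proportions for Plethodon richmondi (n=237): 49/237=0.2068, 5/237=0.0211, 90/237=0.3797, 25/237=0.1055, 15/237=0.0633, 53/237=0.2236
Proportions for Plethodon cinereus (n=95): 12/95=0.1263, 26/95=0.2737, 28/95=0.2947, 16/95=0.1684, 12/95=0.1263, 1/95=0.0105
Σ|p₁ᵢ − p₂ᵢ| = 0.0805 + 0.2526 + 0.0850 + 0.0629 + 0.0630 + 0.2131 = 0.7571
D = 1 − ½ × 0.7571 = 1 − 0.37855 = 0.62145
D = 0.62145 > 0.4 → Yes.

Yes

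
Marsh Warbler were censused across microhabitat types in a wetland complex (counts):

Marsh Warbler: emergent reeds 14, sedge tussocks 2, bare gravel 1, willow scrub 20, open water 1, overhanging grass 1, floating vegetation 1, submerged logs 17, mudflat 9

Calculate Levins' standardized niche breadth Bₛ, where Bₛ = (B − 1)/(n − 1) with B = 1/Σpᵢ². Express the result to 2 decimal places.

Proportions for Marsh Warbler (n=66): 14/66=0.2121, 2/66=0.0303, 1/66=0.0152, 20/66=0.3030, 1/66=0.0152, 1/66=0.0152, 1/66=0.0152, 17/66=0.2576, 9/66=0.1364
Σpᵢ² = 0.2121² + 0.0303² + 0.0152² + 0.3030² + 0.0152² + 0.0152² + 0.0152² + 0.2576² + 0.1364² = 0.044986 + 0.000918 + 0.000231 + 0.091809 + 0.000231 + 0.000231 + 0.000231 + 0.066358 + 0.018605 = 0.223600
B = 1 / 0.223600 = 4.4723
Bₛ = (B − 1)/(n − 1) = (4.4723 − 1)/(9 − 1) = 3.4723/8 = 0.4340

0.43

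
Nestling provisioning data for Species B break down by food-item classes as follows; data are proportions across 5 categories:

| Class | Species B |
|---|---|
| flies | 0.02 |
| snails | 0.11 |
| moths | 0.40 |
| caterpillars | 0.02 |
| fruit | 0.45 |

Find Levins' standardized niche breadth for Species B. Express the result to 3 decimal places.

Σpᵢ² = 0.02² + 0.11² + 0.40² + 0.02² + 0.45² = 0.0004 + 0.0121 + 0.1600 + 0.0004 + 0.2025 = 0.3754
B = 1 / 0.3754 = 2.66383
Bₛ = (B − 1)/(n − 1) = (2.66383 − 1)/(5 − 1) = 1.66383/4 = 0.41596

0.416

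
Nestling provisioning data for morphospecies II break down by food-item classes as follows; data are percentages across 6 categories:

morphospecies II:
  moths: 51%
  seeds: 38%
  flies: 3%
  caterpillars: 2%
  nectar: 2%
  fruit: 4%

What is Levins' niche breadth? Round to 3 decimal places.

2.452

Convert percentages to proportions (divide by 100).
Σpᵢ² = 0.51² + 0.38² + 0.03² + 0.02² + 0.02² + 0.04² = 0.2601 + 0.1444 + 0.0009 + 0.0004 + 0.0004 + 0.0016 = 0.4078
B = 1 / 0.4078 = 2.45218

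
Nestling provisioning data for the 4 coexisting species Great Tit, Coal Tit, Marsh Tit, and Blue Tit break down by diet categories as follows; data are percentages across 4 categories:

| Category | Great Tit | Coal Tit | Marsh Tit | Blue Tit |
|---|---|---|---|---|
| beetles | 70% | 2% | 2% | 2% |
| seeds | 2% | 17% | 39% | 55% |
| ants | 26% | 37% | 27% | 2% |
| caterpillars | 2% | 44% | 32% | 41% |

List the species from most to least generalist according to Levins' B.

Convert percentages to proportions (divide by 100).
Σp_Greaᵢ² = 0.70² + 0.02² + 0.26² + 0.02² = 0.4900 + 0.0004 + 0.0676 + 0.0004 = 0.5584
B_Grea = 1 / 0.5584 = 1.7908
Σp_Coalᵢ² = 0.02² + 0.17² + 0.37² + 0.44² = 0.0004 + 0.0289 + 0.1369 + 0.1936 = 0.3598
B_Coal = 1 / 0.3598 = 2.7793
Σp_Marsᵢ² = 0.02² + 0.39² + 0.27² + 0.32² = 0.0004 + 0.1521 + 0.0729 + 0.1024 = 0.3278
B_Mars = 1 / 0.3278 = 3.0506
Σp_Blueᵢ² = 0.02² + 0.55² + 0.02² + 0.41² = 0.0004 + 0.3025 + 0.0004 + 0.1681 = 0.4714
B_Blue = 1 / 0.4714 = 2.1213
Ranking by B (broadest → narrowest): Marsh Tit (3.05) > Coal Tit (2.78) > Blue Tit (2.12) > Great Tit (1.79)

Marsh Tit > Coal Tit > Blue Tit > Great Tit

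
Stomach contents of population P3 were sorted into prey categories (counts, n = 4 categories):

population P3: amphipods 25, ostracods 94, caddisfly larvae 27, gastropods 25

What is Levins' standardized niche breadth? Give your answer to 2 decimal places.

Proportions for population P3 (n=171): 25/171=0.1462, 94/171=0.5497, 27/171=0.1579, 25/171=0.1462
Σpᵢ² = 0.1462² + 0.5497² + 0.1579² + 0.1462² = 0.021374 + 0.302170 + 0.024932 + 0.021374 = 0.369850
B = 1 / 0.369850 = 2.7038
Bₛ = (B − 1)/(n − 1) = (2.7038 − 1)/(4 − 1) = 1.7038/3 = 0.5679

0.57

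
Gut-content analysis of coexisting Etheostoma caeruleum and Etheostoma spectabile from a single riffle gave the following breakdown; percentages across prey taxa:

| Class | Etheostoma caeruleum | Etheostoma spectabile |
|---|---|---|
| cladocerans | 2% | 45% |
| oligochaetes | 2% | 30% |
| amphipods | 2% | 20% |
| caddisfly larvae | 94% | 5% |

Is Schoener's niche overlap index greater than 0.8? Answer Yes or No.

Convert percentages to proportions (divide by 100).
Σ|p₁ᵢ − p₂ᵢ| = 0.43 + 0.28 + 0.18 + 0.89 = 1.78
D = 1 − ½ × 1.78 = 1 − 0.890 = 0.1100
D = 0.1100 < 0.8 → No.

No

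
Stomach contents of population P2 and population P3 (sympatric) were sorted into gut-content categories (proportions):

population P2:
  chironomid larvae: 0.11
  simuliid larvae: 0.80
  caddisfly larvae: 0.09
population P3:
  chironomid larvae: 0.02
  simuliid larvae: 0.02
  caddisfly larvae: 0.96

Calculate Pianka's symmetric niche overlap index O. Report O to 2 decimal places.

Σ p₁ᵢp₂ᵢ = 0.0022 + 0.0160 + 0.0864 = 0.1046
Σp_1ᵢ² = 0.11² + 0.80² + 0.09² = 0.0121 + 0.6400 + 0.0081 = 0.6602
Σp_2ᵢ² = 0.02² + 0.02² + 0.96² = 0.0004 + 0.0004 + 0.9216 = 0.9224
O = 0.1046 / √(0.6602 × 0.9224) = 0.1046 / 0.78036 = 0.1340

0.13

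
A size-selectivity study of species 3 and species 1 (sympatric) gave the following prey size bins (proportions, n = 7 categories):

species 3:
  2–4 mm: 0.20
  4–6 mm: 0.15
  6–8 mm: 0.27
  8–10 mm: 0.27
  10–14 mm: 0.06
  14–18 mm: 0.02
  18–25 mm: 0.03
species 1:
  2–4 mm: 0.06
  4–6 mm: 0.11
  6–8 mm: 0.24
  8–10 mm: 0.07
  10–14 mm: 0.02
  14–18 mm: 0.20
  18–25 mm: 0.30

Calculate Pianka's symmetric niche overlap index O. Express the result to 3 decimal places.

0.599

Σ p₁ᵢp₂ᵢ = 0.0120 + 0.0165 + 0.0648 + 0.0189 + 0.0012 + 0.0040 + 0.0090 = 0.1264
Σp_1ᵢ² = 0.20² + 0.15² + 0.27² + 0.27² + 0.06² + 0.02² + 0.03² = 0.0400 + 0.0225 + 0.0729 + 0.0729 + 0.0036 + 0.0004 + 0.0009 = 0.2132
Σp_2ᵢ² = 0.06² + 0.11² + 0.24² + 0.07² + 0.02² + 0.20² + 0.30² = 0.0036 + 0.0121 + 0.0576 + 0.0049 + 0.0004 + 0.0400 + 0.0900 = 0.2086
O = 0.1264 / √(0.2132 × 0.2086) = 0.1264 / 0.210887 = 0.59937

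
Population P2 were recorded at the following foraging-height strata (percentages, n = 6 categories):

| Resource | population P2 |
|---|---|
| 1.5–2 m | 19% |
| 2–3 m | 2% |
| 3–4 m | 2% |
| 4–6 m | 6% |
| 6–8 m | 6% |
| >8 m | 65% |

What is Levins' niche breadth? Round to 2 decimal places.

2.14

Convert percentages to proportions (divide by 100).
Σpᵢ² = 0.19² + 0.02² + 0.02² + 0.06² + 0.06² + 0.65² = 0.0361 + 0.0004 + 0.0004 + 0.0036 + 0.0036 + 0.4225 = 0.4666
B = 1 / 0.4666 = 2.1432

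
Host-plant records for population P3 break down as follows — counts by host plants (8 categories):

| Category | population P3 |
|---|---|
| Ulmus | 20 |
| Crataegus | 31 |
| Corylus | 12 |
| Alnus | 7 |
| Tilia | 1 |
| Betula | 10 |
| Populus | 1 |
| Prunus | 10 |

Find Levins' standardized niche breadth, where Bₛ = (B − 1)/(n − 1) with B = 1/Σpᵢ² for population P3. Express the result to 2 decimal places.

0.55

Proportions for population P3 (n=92): 20/92=0.2174, 31/92=0.3370, 12/92=0.1304, 7/92=0.0761, 1/92=0.0109, 10/92=0.1087, 1/92=0.0109, 10/92=0.1087
Σpᵢ² = 0.2174² + 0.3370² + 0.1304² + 0.0761² + 0.0109² + 0.1087² + 0.0109² + 0.1087² = 0.047263 + 0.113569 + 0.017004 + 0.005791 + 0.000119 + 0.011816 + 0.000119 + 0.011816 = 0.207497
B = 1 / 0.207497 = 4.8193
Bₛ = (B − 1)/(n − 1) = (4.8193 − 1)/(8 − 1) = 3.8193/7 = 0.5456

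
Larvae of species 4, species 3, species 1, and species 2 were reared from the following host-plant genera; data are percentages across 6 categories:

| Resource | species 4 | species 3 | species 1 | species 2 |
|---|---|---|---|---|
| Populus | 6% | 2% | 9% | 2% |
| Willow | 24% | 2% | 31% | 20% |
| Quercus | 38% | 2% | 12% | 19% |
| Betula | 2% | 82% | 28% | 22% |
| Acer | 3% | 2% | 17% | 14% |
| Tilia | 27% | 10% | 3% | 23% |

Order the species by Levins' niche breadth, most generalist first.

species 2 > species 1 > species 4 > species 3

Convert percentages to proportions (divide by 100).
Σp_4ᵢ² = 0.06² + 0.24² + 0.38² + 0.02² + 0.03² + 0.27² = 0.0036 + 0.0576 + 0.1444 + 0.0004 + 0.0009 + 0.0729 = 0.2798
B_4 = 1 / 0.2798 = 3.5740
Σp_3ᵢ² = 0.02² + 0.02² + 0.02² + 0.82² + 0.02² + 0.10² = 0.0004 + 0.0004 + 0.0004 + 0.6724 + 0.0004 + 0.0100 = 0.6840
B_3 = 1 / 0.6840 = 1.4620
Σp_1ᵢ² = 0.09² + 0.31² + 0.12² + 0.28² + 0.17² + 0.03² = 0.0081 + 0.0961 + 0.0144 + 0.0784 + 0.0289 + 0.0009 = 0.2268
B_1 = 1 / 0.2268 = 4.4092
Σp_2ᵢ² = 0.02² + 0.20² + 0.19² + 0.22² + 0.14² + 0.23² = 0.0004 + 0.0400 + 0.0361 + 0.0484 + 0.0196 + 0.0529 = 0.1974
B_2 = 1 / 0.1974 = 5.0659
Ranking by B (broadest → narrowest): species 2 (5.07) > species 1 (4.41) > species 4 (3.57) > species 3 (1.46)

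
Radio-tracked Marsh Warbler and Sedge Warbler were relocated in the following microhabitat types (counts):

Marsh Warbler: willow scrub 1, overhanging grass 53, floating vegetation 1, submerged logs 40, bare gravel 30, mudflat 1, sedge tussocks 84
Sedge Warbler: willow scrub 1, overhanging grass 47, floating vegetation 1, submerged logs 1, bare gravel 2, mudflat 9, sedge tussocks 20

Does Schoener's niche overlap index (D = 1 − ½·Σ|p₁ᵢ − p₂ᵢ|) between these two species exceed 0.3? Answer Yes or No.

Proportions for Marsh Warbler (n=210): 1/210=0.0048, 53/210=0.2524, 1/210=0.0048, 40/210=0.1905, 30/210=0.1429, 1/210=0.0048, 84/210=0.4000
Proportions for Sedge Warbler (n=81): 1/81=0.0123, 47/81=0.5802, 1/81=0.0123, 1/81=0.0123, 2/81=0.0247, 9/81=0.1111, 20/81=0.2469
Σ|p₁ᵢ − p₂ᵢ| = 0.0075 + 0.3278 + 0.0075 + 0.1782 + 0.1182 + 0.1063 + 0.1531 = 0.8986
D = 1 − ½ × 0.8986 = 1 − 0.44930 = 0.55070
D = 0.55070 > 0.3 → Yes.

Yes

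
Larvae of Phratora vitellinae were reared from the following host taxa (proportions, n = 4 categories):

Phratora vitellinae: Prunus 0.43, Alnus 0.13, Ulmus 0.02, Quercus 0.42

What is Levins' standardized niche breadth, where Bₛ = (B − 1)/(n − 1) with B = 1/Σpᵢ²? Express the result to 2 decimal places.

Σpᵢ² = 0.43² + 0.13² + 0.02² + 0.42² = 0.1849 + 0.0169 + 0.0004 + 0.1764 = 0.3786
B = 1 / 0.3786 = 2.6413
Bₛ = (B − 1)/(n − 1) = (2.6413 − 1)/(4 − 1) = 1.6413/3 = 0.5471

0.55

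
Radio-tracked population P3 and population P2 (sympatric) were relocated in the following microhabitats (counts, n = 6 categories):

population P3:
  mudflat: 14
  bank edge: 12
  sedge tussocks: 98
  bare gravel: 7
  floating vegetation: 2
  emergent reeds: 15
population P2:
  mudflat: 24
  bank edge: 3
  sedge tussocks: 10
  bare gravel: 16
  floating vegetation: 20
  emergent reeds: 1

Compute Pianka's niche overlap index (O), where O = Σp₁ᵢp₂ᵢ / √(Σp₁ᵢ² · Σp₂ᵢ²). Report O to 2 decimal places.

0.41

Proportions for population P3 (n=148): 14/148=0.0946, 12/148=0.0811, 98/148=0.6622, 7/148=0.0473, 2/148=0.0135, 15/148=0.1014
Proportions for population P2 (n=74): 24/74=0.3243, 3/74=0.0405, 10/74=0.1351, 16/74=0.2162, 20/74=0.2703, 1/74=0.0135
Σ p₁ᵢp₂ᵢ = 0.030679 + 0.003285 + 0.089463 + 0.010226 + 0.003649 + 0.001369 = 0.138671
Σp_1ᵢ² = 0.0946² + 0.0811² + 0.6622² + 0.0473² + 0.0135² + 0.1014² = 0.008949 + 0.006577 + 0.438509 + 0.002237 + 0.000182 + 0.010282 = 0.466736
Σp_2ᵢ² = 0.3243² + 0.0405² + 0.1351² + 0.2162² + 0.2703² + 0.0135² = 0.105170 + 0.001640 + 0.018252 + 0.046742 + 0.073062 + 0.000182 = 0.245048
O = 0.138671 / √(0.466736 × 0.245048) = 0.138671 / 0.3381904 = 0.4100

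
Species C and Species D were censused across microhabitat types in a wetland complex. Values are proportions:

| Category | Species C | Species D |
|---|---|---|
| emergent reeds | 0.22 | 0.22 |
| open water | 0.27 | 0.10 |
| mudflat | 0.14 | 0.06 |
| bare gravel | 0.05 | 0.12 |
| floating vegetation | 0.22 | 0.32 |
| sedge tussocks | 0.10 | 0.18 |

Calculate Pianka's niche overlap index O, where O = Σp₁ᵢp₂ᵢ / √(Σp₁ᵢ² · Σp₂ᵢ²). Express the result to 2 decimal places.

Σ p₁ᵢp₂ᵢ = 0.0484 + 0.0270 + 0.0084 + 0.0060 + 0.0704 + 0.0180 = 0.1782
Σp_1ᵢ² = 0.22² + 0.27² + 0.14² + 0.05² + 0.22² + 0.10² = 0.0484 + 0.0729 + 0.0196 + 0.0025 + 0.0484 + 0.0100 = 0.2018
Σp_2ᵢ² = 0.22² + 0.10² + 0.06² + 0.12² + 0.32² + 0.18² = 0.0484 + 0.0100 + 0.0036 + 0.0144 + 0.1024 + 0.0324 = 0.2112
O = 0.1782 / √(0.2018 × 0.2112) = 0.1782 / 0.20645 = 0.8632

0.86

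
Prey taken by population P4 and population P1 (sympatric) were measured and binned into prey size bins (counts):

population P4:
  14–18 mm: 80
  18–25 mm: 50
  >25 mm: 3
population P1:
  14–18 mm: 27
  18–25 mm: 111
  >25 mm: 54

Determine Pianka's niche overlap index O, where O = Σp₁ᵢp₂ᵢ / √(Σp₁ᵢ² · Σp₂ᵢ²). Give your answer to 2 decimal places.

0.66

Proportions for population P4 (n=133): 80/133=0.6015, 50/133=0.3759, 3/133=0.0226
Proportions for population P1 (n=192): 27/192=0.1406, 111/192=0.5781, 54/192=0.2813
Σ p₁ᵢp₂ᵢ = 0.084571 + 0.217308 + 0.006357 = 0.308236
Σp_1ᵢ² = 0.6015² + 0.3759² + 0.0226² = 0.361802 + 0.141301 + 0.000511 = 0.503614
Σp_2ᵢ² = 0.1406² + 0.5781² + 0.2813² = 0.019768 + 0.334200 + 0.079130 = 0.433098
O = 0.308236 / √(0.503614 × 0.433098) = 0.308236 / 0.4670270 = 0.6600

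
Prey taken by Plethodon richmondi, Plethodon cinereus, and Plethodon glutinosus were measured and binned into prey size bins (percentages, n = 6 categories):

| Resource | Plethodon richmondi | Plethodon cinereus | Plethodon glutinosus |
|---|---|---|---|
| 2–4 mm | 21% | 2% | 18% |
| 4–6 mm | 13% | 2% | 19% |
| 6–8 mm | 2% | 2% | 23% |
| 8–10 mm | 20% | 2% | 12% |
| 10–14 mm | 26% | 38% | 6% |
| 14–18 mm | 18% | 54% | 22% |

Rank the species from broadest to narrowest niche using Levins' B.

Convert percentages to proportions (divide by 100).
Σp_richᵢ² = 0.21² + 0.13² + 0.02² + 0.20² + 0.26² + 0.18² = 0.0441 + 0.0169 + 0.0004 + 0.0400 + 0.0676 + 0.0324 = 0.2014
B_rich = 1 / 0.2014 = 4.9652
Σp_cineᵢ² = 0.02² + 0.02² + 0.02² + 0.02² + 0.38² + 0.54² = 0.0004 + 0.0004 + 0.0004 + 0.0004 + 0.1444 + 0.2916 = 0.4376
B_cine = 1 / 0.4376 = 2.2852
Σp_glutᵢ² = 0.18² + 0.19² + 0.23² + 0.12² + 0.06² + 0.22² = 0.0324 + 0.0361 + 0.0529 + 0.0144 + 0.0036 + 0.0484 = 0.1878
B_glut = 1 / 0.1878 = 5.3248
Ranking by B (broadest → narrowest): Plethodon glutinosus (5.32) > Plethodon richmondi (4.97) > Plethodon cinereus (2.29)

Plethodon glutinosus > Plethodon richmondi > Plethodon cinereus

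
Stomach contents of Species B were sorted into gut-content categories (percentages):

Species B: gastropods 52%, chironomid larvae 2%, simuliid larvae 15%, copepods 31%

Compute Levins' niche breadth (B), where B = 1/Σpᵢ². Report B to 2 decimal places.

2.57

Convert percentages to proportions (divide by 100).
Σpᵢ² = 0.52² + 0.02² + 0.15² + 0.31² = 0.2704 + 0.0004 + 0.0225 + 0.0961 = 0.3894
B = 1 / 0.3894 = 2.5681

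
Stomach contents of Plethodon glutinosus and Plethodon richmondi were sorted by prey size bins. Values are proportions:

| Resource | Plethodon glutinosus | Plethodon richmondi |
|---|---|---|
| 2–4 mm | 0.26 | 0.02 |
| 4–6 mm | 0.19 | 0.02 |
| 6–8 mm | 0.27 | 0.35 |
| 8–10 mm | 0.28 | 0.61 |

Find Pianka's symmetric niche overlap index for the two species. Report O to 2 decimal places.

Σ p₁ᵢp₂ᵢ = 0.0052 + 0.0038 + 0.0945 + 0.1708 = 0.2743
Σp_1ᵢ² = 0.26² + 0.19² + 0.27² + 0.28² = 0.0676 + 0.0361 + 0.0729 + 0.0784 = 0.2550
Σp_2ᵢ² = 0.02² + 0.02² + 0.35² + 0.61² = 0.0004 + 0.0004 + 0.1225 + 0.3721 = 0.4954
O = 0.2743 / √(0.2550 × 0.4954) = 0.2743 / 0.35543 = 0.7717

0.77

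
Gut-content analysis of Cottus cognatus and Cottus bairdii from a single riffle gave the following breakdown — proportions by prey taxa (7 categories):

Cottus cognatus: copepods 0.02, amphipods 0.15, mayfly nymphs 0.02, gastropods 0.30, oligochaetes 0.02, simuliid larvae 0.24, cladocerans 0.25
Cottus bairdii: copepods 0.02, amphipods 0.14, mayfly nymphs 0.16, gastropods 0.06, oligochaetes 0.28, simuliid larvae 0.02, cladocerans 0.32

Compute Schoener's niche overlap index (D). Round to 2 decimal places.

Σ|p₁ᵢ − p₂ᵢ| = 0.00 + 0.01 + 0.14 + 0.24 + 0.26 + 0.22 + 0.07 = 0.94
D = 1 − ½ × 0.94 = 1 − 0.470 = 0.5300

0.53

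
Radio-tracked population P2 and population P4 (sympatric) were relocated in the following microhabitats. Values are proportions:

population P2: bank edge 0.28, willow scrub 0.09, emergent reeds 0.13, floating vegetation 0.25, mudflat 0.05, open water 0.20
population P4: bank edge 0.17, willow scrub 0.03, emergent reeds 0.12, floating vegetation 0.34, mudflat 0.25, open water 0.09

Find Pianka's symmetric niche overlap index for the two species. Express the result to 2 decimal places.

Σ p₁ᵢp₂ᵢ = 0.0476 + 0.0027 + 0.0156 + 0.0850 + 0.0125 + 0.0180 = 0.1814
Σp_1ᵢ² = 0.28² + 0.09² + 0.13² + 0.25² + 0.05² + 0.20² = 0.0784 + 0.0081 + 0.0169 + 0.0625 + 0.0025 + 0.0400 = 0.2084
Σp_2ᵢ² = 0.17² + 0.03² + 0.12² + 0.34² + 0.25² + 0.09² = 0.0289 + 0.0009 + 0.0144 + 0.1156 + 0.0625 + 0.0081 = 0.2304
O = 0.1814 / √(0.2084 × 0.2304) = 0.1814 / 0.21912 = 0.8279

0.83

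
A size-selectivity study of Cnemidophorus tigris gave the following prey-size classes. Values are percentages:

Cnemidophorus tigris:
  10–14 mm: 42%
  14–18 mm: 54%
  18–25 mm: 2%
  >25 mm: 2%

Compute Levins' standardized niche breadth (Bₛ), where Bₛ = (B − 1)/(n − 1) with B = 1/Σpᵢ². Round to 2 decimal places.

0.38

Convert percentages to proportions (divide by 100).
Σpᵢ² = 0.42² + 0.54² + 0.02² + 0.02² = 0.1764 + 0.2916 + 0.0004 + 0.0004 = 0.4688
B = 1 / 0.4688 = 2.1331
Bₛ = (B − 1)/(n − 1) = (2.1331 − 1)/(4 − 1) = 1.1331/3 = 0.3777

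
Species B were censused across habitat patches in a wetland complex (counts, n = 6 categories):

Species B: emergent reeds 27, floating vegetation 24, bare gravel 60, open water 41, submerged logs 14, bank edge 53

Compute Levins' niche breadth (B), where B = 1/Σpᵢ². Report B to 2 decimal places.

Proportions for Species B (n=219): 27/219=0.1233, 24/219=0.1096, 60/219=0.2740, 41/219=0.1872, 14/219=0.0639, 53/219=0.2420
Σpᵢ² = 0.1233² + 0.1096² + 0.2740² + 0.1872² + 0.0639² + 0.2420² = 0.015203 + 0.012012 + 0.075076 + 0.035044 + 0.004083 + 0.058564 = 0.199982
B = 1 / 0.199982 = 5.0005

5.00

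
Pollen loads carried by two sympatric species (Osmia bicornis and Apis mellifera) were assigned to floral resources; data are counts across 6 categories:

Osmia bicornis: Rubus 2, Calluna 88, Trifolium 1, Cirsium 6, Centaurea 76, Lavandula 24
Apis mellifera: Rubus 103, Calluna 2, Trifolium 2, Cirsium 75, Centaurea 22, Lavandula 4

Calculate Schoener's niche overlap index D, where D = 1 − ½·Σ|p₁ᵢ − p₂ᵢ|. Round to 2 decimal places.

0.18

Proportions for Osmia bicornis (n=197): 2/197=0.0102, 88/197=0.4467, 1/197=0.0051, 6/197=0.0305, 76/197=0.3858, 24/197=0.1218
Proportions for Apis mellifera (n=208): 103/208=0.4952, 2/208=0.0096, 2/208=0.0096, 75/208=0.3606, 22/208=0.1058, 4/208=0.0192
Σ|p₁ᵢ − p₂ᵢ| = 0.4850 + 0.4371 + 0.0045 + 0.3301 + 0.2800 + 0.1026 = 1.6393
D = 1 − ½ × 1.6393 = 1 − 0.81965 = 0.18035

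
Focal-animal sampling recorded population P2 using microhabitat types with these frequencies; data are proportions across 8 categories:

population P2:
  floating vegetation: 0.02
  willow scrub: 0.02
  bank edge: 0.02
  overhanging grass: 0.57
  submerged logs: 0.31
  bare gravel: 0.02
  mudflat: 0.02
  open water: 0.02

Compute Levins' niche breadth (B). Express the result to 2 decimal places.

2.36

Σpᵢ² = 0.02² + 0.02² + 0.02² + 0.57² + 0.31² + 0.02² + 0.02² + 0.02² = 0.0004 + 0.0004 + 0.0004 + 0.3249 + 0.0961 + 0.0004 + 0.0004 + 0.0004 = 0.4234
B = 1 / 0.4234 = 2.3618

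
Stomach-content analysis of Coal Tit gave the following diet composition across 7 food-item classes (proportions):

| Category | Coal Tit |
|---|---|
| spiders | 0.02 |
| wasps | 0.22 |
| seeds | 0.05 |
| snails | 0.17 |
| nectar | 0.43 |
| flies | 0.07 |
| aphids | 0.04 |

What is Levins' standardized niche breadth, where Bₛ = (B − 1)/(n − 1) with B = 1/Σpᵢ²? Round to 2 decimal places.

0.45

Σpᵢ² = 0.02² + 0.22² + 0.05² + 0.17² + 0.43² + 0.07² + 0.04² = 0.0004 + 0.0484 + 0.0025 + 0.0289 + 0.1849 + 0.0049 + 0.0016 = 0.2716
B = 1 / 0.2716 = 3.6819
Bₛ = (B − 1)/(n − 1) = (3.6819 − 1)/(7 − 1) = 2.6819/6 = 0.4470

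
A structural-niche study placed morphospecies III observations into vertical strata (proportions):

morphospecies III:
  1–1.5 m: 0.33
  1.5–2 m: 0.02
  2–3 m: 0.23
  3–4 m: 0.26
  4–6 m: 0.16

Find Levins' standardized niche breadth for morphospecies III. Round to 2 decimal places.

0.73

Σpᵢ² = 0.33² + 0.02² + 0.23² + 0.26² + 0.16² = 0.1089 + 0.0004 + 0.0529 + 0.0676 + 0.0256 = 0.2554
B = 1 / 0.2554 = 3.9154
Bₛ = (B − 1)/(n − 1) = (3.9154 − 1)/(5 − 1) = 2.9154/4 = 0.7289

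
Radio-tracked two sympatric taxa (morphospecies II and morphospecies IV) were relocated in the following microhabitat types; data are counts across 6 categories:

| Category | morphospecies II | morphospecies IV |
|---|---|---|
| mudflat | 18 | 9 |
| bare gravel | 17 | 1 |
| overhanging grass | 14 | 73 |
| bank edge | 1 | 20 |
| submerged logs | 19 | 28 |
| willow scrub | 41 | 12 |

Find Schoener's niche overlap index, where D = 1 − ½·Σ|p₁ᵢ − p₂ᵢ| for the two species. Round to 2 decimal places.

Proportions for morphospecies II (n=110): 18/110=0.1636, 17/110=0.1545, 14/110=0.1273, 1/110=0.0091, 19/110=0.1727, 41/110=0.3727
Proportions for morphospecies IV (n=143): 9/143=0.0629, 1/143=0.0070, 73/143=0.5105, 20/143=0.1399, 28/143=0.1958, 12/143=0.0839
Σ|p₁ᵢ − p₂ᵢ| = 0.1007 + 0.1475 + 0.3832 + 0.1308 + 0.0231 + 0.2888 = 1.0741
D = 1 − ½ × 1.0741 = 1 − 0.53705 = 0.46295

0.46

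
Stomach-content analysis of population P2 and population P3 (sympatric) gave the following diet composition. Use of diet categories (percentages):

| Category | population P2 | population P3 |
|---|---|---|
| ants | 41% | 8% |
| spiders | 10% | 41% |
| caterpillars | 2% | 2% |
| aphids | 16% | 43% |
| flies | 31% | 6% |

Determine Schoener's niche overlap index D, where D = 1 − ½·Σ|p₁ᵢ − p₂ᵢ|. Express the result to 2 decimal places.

Convert percentages to proportions (divide by 100).
Σ|p₁ᵢ − p₂ᵢ| = 0.33 + 0.31 + 0.00 + 0.27 + 0.25 = 1.16
D = 1 − ½ × 1.16 = 1 − 0.580 = 0.4200

0.42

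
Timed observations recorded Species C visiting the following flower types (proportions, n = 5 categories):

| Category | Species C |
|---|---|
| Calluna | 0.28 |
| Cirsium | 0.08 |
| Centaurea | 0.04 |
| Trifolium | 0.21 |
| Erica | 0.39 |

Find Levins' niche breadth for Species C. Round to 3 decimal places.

3.539

Σpᵢ² = 0.28² + 0.08² + 0.04² + 0.21² + 0.39² = 0.0784 + 0.0064 + 0.0016 + 0.0441 + 0.1521 = 0.2826
B = 1 / 0.2826 = 3.53857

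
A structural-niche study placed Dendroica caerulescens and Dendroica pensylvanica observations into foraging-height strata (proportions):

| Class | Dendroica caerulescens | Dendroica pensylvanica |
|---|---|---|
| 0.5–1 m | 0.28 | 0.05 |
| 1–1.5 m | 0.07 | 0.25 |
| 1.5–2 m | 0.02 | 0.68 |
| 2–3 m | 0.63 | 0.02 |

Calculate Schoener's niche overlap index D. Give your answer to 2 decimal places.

Σ|p₁ᵢ − p₂ᵢ| = 0.23 + 0.18 + 0.66 + 0.61 = 1.68
D = 1 − ½ × 1.68 = 1 − 0.840 = 0.1600

0.16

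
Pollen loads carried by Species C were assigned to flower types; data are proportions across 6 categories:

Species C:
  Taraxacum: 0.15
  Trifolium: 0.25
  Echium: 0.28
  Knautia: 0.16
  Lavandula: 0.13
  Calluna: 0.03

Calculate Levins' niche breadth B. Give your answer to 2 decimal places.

4.84

Σpᵢ² = 0.15² + 0.25² + 0.28² + 0.16² + 0.13² + 0.03² = 0.0225 + 0.0625 + 0.0784 + 0.0256 + 0.0169 + 0.0009 = 0.2068
B = 1 / 0.2068 = 4.8356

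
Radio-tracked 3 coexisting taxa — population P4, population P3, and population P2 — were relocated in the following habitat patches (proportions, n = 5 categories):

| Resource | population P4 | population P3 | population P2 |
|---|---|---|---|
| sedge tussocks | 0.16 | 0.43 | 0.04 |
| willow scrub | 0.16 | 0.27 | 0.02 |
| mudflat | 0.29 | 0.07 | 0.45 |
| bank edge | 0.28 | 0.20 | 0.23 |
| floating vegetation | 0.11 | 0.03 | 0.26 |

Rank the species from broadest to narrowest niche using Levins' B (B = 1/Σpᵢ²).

Σp_P4ᵢ² = 0.16² + 0.16² + 0.29² + 0.28² + 0.11² = 0.0256 + 0.0256 + 0.0841 + 0.0784 + 0.0121 = 0.2258
B_P4 = 1 / 0.2258 = 4.4287
Σp_P3ᵢ² = 0.43² + 0.27² + 0.07² + 0.20² + 0.03² = 0.1849 + 0.0729 + 0.0049 + 0.0400 + 0.0009 = 0.3036
B_P3 = 1 / 0.3036 = 3.2938
Σp_P2ᵢ² = 0.04² + 0.02² + 0.45² + 0.23² + 0.26² = 0.0016 + 0.0004 + 0.2025 + 0.0529 + 0.0676 = 0.3250
B_P2 = 1 / 0.3250 = 3.0769
Ranking by B (broadest → narrowest): population P4 (4.43) > population P3 (3.29) > population P2 (3.08)

population P4 > population P3 > population P2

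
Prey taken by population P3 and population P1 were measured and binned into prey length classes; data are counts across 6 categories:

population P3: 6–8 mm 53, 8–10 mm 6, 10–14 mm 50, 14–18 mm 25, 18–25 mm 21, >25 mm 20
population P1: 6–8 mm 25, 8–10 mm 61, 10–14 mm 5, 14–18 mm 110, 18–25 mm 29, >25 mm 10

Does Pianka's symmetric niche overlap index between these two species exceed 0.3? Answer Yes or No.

Proportions for population P3 (n=175): 53/175=0.3029, 6/175=0.0343, 50/175=0.2857, 25/175=0.1429, 21/175=0.1200, 20/175=0.1143
Proportions for population P1 (n=240): 25/240=0.1042, 61/240=0.2542, 5/240=0.0208, 110/240=0.4583, 29/240=0.1208, 10/240=0.0417
Σ p₁ᵢp₂ᵢ = 0.031562 + 0.008719 + 0.005943 + 0.065491 + 0.014496 + 0.004766 = 0.130977
Σp_1ᵢ² = 0.3029² + 0.0343² + 0.2857² + 0.1429² + 0.1200² + 0.1143² = 0.091748 + 0.001176 + 0.081624 + 0.020420 + 0.014400 + 0.013064 = 0.222432
Σp_2ᵢ² = 0.1042² + 0.2542² + 0.0208² + 0.4583² + 0.1208² + 0.0417² = 0.010858 + 0.064618 + 0.000433 + 0.210039 + 0.014593 + 0.001739 = 0.302280
O = 0.130977 / √(0.222432 × 0.302280) = 0.130977 / 0.2593005 = 0.5051
O = 0.5051 > 0.3 → Yes.

Yes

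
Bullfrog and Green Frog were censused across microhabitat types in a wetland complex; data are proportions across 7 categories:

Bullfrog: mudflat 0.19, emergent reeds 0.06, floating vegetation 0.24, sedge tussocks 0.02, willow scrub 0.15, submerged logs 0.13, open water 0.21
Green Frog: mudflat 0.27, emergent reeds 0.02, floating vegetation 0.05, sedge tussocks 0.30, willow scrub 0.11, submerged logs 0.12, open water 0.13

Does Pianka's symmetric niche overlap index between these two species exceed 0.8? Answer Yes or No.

No

Σ p₁ᵢp₂ᵢ = 0.0513 + 0.0012 + 0.0120 + 0.0060 + 0.0165 + 0.0156 + 0.0273 = 0.1299
Σp_1ᵢ² = 0.19² + 0.06² + 0.24² + 0.02² + 0.15² + 0.13² + 0.21² = 0.0361 + 0.0036 + 0.0576 + 0.0004 + 0.0225 + 0.0169 + 0.0441 = 0.1812
Σp_2ᵢ² = 0.27² + 0.02² + 0.05² + 0.30² + 0.11² + 0.12² + 0.13² = 0.0729 + 0.0004 + 0.0025 + 0.0900 + 0.0121 + 0.0144 + 0.0169 = 0.2092
O = 0.1299 / √(0.1812 × 0.2092) = 0.1299 / 0.19470 = 0.6672
O = 0.6672 < 0.8 → No.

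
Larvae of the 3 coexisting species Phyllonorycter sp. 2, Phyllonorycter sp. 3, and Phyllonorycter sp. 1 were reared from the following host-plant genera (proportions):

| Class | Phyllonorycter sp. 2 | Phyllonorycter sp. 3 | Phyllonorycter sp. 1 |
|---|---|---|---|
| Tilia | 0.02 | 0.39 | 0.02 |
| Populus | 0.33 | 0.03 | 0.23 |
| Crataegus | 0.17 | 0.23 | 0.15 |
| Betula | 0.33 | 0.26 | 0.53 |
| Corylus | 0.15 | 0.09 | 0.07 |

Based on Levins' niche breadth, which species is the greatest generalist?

Phyllonorycter sp. 2

Σp_2ᵢ² = 0.02² + 0.33² + 0.17² + 0.33² + 0.15² = 0.0004 + 0.1089 + 0.0289 + 0.1089 + 0.0225 = 0.2696
B_2 = 1 / 0.2696 = 3.7092
Σp_3ᵢ² = 0.39² + 0.03² + 0.23² + 0.26² + 0.09² = 0.1521 + 0.0009 + 0.0529 + 0.0676 + 0.0081 = 0.2816
B_3 = 1 / 0.2816 = 3.5511
Σp_1ᵢ² = 0.02² + 0.23² + 0.15² + 0.53² + 0.07² = 0.0004 + 0.0529 + 0.0225 + 0.2809 + 0.0049 = 0.3616
B_1 = 1 / 0.3616 = 2.7655
Highest B → broadest niche (most generalist): Phyllonorycter sp. 2 (B = 3.71).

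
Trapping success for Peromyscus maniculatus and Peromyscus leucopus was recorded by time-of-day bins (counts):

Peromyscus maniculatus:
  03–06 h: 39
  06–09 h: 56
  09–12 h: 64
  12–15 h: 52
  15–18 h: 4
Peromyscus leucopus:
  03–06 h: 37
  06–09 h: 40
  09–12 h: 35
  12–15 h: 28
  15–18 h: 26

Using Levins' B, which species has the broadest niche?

Peromyscus leucopus

Proportions for Peromyscus maniculatus (n=215): 39/215=0.1814, 56/215=0.2605, 64/215=0.2977, 52/215=0.2419, 4/215=0.0186
Proportions for Peromyscus leucopus (n=166): 37/166=0.2229, 40/166=0.2410, 35/166=0.2108, 28/166=0.1687, 26/166=0.1566
Σp_maniᵢ² = 0.1814² + 0.2605² + 0.2977² + 0.2419² + 0.0186² = 0.032906 + 0.067860 + 0.088625 + 0.058516 + 0.000346 = 0.248253
B_mani = 1 / 0.248253 = 4.0281
Σp_leucᵢ² = 0.2229² + 0.2410² + 0.2108² + 0.1687² + 0.1566² = 0.049684 + 0.058081 + 0.044437 + 0.028460 + 0.024524 = 0.205186
B_leuc = 1 / 0.205186 = 4.8736
Highest B → broadest niche (most generalist): Peromyscus leucopus (B = 4.87).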